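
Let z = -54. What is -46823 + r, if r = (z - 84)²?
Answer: -27779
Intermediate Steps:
r = 19044 (r = (-54 - 84)² = (-138)² = 19044)
-46823 + r = -46823 + 19044 = -27779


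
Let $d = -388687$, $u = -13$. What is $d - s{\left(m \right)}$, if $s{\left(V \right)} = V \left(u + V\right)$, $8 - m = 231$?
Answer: $-441315$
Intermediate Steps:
$m = -223$ ($m = 8 - 231 = -223$)
$s{\left(V \right)} = V \left(-13 + V\right)$
$d - s{\left(m \right)} = -388687 - - 223 \left(-13 - 223\right) = -388687 - \left(-223\right) \left(-236\right) = -388687 - 52628 = -441315$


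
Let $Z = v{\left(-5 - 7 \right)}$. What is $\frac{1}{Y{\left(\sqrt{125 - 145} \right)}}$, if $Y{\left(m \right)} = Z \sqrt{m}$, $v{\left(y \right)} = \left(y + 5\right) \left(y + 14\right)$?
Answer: $\frac{\left(-5\right)^{\frac{3}{4}} \sqrt{2}}{140} \approx -0.023884 + 0.023884 i$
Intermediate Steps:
$v{\left(y \right)} = \left(5 + y\right) \left(14 + y\right)$
$Z = -14$ ($Z = 70 + \left(-5 - 7\right)^{2} + 19 \left(-5 - 7\right) = 70 + \left(-12\right)^{2} + 19 \left(-12\right) = 70 + 144 - 228 = -14$)
$Y{\left(m \right)} = - 14 \sqrt{m}$
$\frac{1}{Y{\left(\sqrt{125 - 145} \right)}} = \frac{1}{\left(-14\right) \sqrt{\sqrt{125 - 145}}} = \frac{1}{\left(-14\right) \sqrt{\sqrt{-20}}} = \frac{1}{\left(-14\right) \sqrt{2 i \sqrt{5}}} = \frac{1}{\left(-14\right) \sqrt{2} \sqrt[4]{5} \sqrt{i}} = \frac{\sqrt{2} \cdot 5^{\frac{3}{4}} i^{\frac{3}{2}}}{140}$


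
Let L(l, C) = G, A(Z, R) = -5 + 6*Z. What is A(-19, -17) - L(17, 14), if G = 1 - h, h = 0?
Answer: -120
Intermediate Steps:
G = 1 (G = 1 - 1*0 = 1 + 0 = 1)
L(l, C) = 1
A(-19, -17) - L(17, 14) = (-5 + 6*(-19)) - 1*1 = (-5 - 114) - 1 = -119 - 1 = -120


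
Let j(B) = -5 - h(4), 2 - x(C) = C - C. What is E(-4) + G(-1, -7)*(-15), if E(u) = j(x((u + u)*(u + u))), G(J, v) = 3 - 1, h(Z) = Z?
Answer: -39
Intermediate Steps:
x(C) = 2 (x(C) = 2 - (C - C) = 2 - 1*0 = 2 + 0 = 2)
j(B) = -9 (j(B) = -5 - 1*4 = -5 - 4 = -9)
G(J, v) = 2
E(u) = -9
E(-4) + G(-1, -7)*(-15) = -9 + 2*(-15) = -9 - 30 = -39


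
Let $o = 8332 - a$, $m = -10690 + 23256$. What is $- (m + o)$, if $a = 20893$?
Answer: $-5$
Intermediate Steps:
$m = 12566$
$o = -12561$ ($o = 8332 - 20893 = -12561$)
$- (m + o) = - (12566 - 12561) = \left(-1\right) 5 = -5$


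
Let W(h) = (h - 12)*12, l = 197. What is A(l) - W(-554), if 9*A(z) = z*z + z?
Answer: 11126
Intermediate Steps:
A(z) = z/9 + z²/9 (A(z) = (z*z + z)/9 = (z² + z)/9 = (z + z²)/9 = z/9 + z²/9)
W(h) = -144 + 12*h (W(h) = (-12 + h)*12 = -144 + 12*h)
A(l) - W(-554) = (⅑)*197*(1 + 197) - (-144 + 12*(-554)) = (⅑)*197*198 - (-144 - 6648) = 4334 - 1*(-6792) = 4334 + 6792 = 11126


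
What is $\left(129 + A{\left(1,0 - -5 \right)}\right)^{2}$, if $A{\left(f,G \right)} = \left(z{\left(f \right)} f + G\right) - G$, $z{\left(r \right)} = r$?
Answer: $16900$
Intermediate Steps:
$A{\left(f,G \right)} = f^{2}$ ($A{\left(f,G \right)} = \left(f f + G\right) - G = \left(f^{2} + G\right) - G = \left(G + f^{2}\right) - G = f^{2}$)
$\left(129 + A{\left(1,0 - -5 \right)}\right)^{2} = \left(129 + 1^{2}\right)^{2} = \left(129 + 1\right)^{2} = 130^{2} = 16900$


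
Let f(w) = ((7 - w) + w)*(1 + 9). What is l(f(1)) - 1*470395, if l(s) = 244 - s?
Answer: -470221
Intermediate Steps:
f(w) = 70 (f(w) = 7*10 = 70)
l(f(1)) - 1*470395 = (244 - 1*70) - 1*470395 = (244 - 70) - 470395 = 174 - 470395 = -470221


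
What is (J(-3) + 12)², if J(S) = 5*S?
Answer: 9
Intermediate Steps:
(J(-3) + 12)² = (5*(-3) + 12)² = (-15 + 12)² = (-3)² = 9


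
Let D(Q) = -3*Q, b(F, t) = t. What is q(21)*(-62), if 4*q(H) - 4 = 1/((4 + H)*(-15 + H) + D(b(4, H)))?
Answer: -10819/174 ≈ -62.178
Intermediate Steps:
q(H) = 1 + 1/(4*(-3*H + (-15 + H)*(4 + H))) (q(H) = 1 + 1/(4*((4 + H)*(-15 + H) - 3*H)) = 1 + 1/(4*((-15 + H)*(4 + H) - 3*H)) = 1 + 1/(4*(-3*H + (-15 + H)*(4 + H))))
q(21)*(-62) = ((239/4 - 1*21**2 + 14*21)/(60 - 1*21**2 + 14*21))*(-62) = ((239/4 - 1*441 + 294)/(60 - 1*441 + 294))*(-62) = ((239/4 - 441 + 294)/(60 - 441 + 294))*(-62) = (-349/4/(-87))*(-62) = -1/87*(-349/4)*(-62) = (349/348)*(-62) = -10819/174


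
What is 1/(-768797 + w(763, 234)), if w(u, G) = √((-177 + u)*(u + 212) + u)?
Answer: -768797/591048255096 - √572113/591048255096 ≈ -1.3020e-6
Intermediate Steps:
w(u, G) = √(u + (-177 + u)*(212 + u)) (w(u, G) = √((-177 + u)*(212 + u) + u) = √(u + (-177 + u)*(212 + u)))
1/(-768797 + w(763, 234)) = 1/(-768797 + √(-37524 + 763² + 36*763)) = 1/(-768797 + √(-37524 + 582169 + 27468)) = 1/(-768797 + √572113)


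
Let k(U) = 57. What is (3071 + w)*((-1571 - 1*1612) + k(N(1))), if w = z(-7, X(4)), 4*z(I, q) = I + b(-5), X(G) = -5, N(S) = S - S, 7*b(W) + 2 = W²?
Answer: -67179303/7 ≈ -9.5970e+6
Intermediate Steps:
b(W) = -2/7 + W²/7
N(S) = 0
z(I, q) = 23/28 + I/4 (z(I, q) = (I + (-2/7 + (⅐)*(-5)²))/4 = (I + (-2/7 + (⅐)*25))/4 = (I + (-2/7 + 25/7))/4 = (I + 23/7)/4 = (23/7 + I)/4 = 23/28 + I/4)
w = -13/14 (w = 23/28 + (¼)*(-7) = 23/28 - 7/4 = -13/14 ≈ -0.92857)
(3071 + w)*((-1571 - 1*1612) + k(N(1))) = (3071 - 13/14)*((-1571 - 1*1612) + 57) = 42981*((-1571 - 1612) + 57)/14 = 42981*(-3183 + 57)/14 = (42981/14)*(-3126) = -67179303/7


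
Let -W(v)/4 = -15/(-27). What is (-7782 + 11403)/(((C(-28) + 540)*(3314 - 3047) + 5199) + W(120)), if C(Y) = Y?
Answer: 32589/1277107 ≈ 0.025518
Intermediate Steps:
W(v) = -20/9 (W(v) = -(-60)/(-27) = -(-60)*(-1)/27 = -4*5/9 = -20/9)
(-7782 + 11403)/(((C(-28) + 540)*(3314 - 3047) + 5199) + W(120)) = (-7782 + 11403)/(((-28 + 540)*(3314 - 3047) + 5199) - 20/9) = 3621/((512*267 + 5199) - 20/9) = 3621/((136704 + 5199) - 20/9) = 3621/(141903 - 20/9) = 3621/(1277107/9) = 3621*(9/1277107) = 32589/1277107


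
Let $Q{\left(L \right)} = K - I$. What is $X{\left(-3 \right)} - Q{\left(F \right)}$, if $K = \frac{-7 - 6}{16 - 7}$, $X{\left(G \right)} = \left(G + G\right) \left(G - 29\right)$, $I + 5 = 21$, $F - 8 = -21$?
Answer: $\frac{1885}{9} \approx 209.44$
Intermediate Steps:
$F = -13$ ($F = 8 - 21 = -13$)
$I = 16$ ($I = -5 + 21 = 16$)
$X{\left(G \right)} = 2 G \left(-29 + G\right)$
$K = - \frac{13}{9} \approx -1.4444$
$Q{\left(L \right)} = - \frac{157}{9}$ ($Q{\left(L \right)} = - \frac{13}{9} - 16 = - \frac{157}{9}$)
$X{\left(-3 \right)} - Q{\left(F \right)} = 2 \left(-3\right) \left(-29 - 3\right) - - \frac{157}{9} = 2 \left(-3\right) \left(-32\right) + \frac{157}{9} = 192 + \frac{157}{9} = \frac{1885}{9}$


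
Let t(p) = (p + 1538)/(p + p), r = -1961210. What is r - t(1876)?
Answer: -3679231667/1876 ≈ -1.9612e+6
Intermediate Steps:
t(p) = (1538 + p)/(2*p) (t(p) = (1538 + p)/((2*p)) = (1538 + p)*(1/(2*p)) = (1538 + p)/(2*p))
r - t(1876) = -1961210 - (1538 + 1876)/(2*1876) = -1961210 - 3414/(2*1876) = -1961210 - 1*1707/1876 = -1961210 - 1707/1876 = -3679231667/1876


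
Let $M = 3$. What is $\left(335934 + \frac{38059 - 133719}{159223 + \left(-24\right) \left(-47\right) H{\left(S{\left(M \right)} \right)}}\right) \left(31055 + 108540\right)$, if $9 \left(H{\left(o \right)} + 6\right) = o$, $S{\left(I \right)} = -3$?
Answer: $\frac{7131686751133970}{152079} \approx 4.6895 \cdot 10^{10}$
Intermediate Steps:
$H{\left(o \right)} = -6 + \frac{o}{9}$
$\left(335934 + \frac{38059 - 133719}{159223 + \left(-24\right) \left(-47\right) H{\left(S{\left(M \right)} \right)}}\right) \left(31055 + 108540\right) = \left(335934 + \frac{38059 - 133719}{159223 + \left(-24\right) \left(-47\right) \left(-6 + \frac{1}{9} \left(-3\right)\right)}\right) \left(31055 + 108540\right) = \left(335934 - \frac{95660}{159223 + 1128 \left(-6 - \frac{1}{3}\right)}\right) 139595 = \left(335934 - \frac{95660}{159223 + 1128 \left(- \frac{19}{3}\right)}\right) 139595 = \left(335934 - \frac{95660}{159223 - 7144}\right) 139595 = \left(335934 - \frac{95660}{152079}\right) 139595 = \frac{51088411126}{152079} \cdot 139595 = \frac{7131686751133970}{152079}$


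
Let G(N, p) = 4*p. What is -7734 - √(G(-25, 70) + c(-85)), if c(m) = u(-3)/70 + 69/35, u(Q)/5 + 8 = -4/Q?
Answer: -7734 - √3103485/105 ≈ -7750.8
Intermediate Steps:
u(Q) = -40 - 20/Q (u(Q) = -40 + 5*(-4/Q) = -40 - 20/Q)
c(m) = 157/105 (c(m) = (-40 - 20/(-3))/70 + 69/35 = (-40 - 20*(-⅓))*(1/70) + 69*(1/35) = (-40 + 20/3)*(1/70) + 69/35 = -100/3*1/70 + 69/35 = -10/21 + 69/35 = 157/105)
-7734 - √(G(-25, 70) + c(-85)) = -7734 - √(4*70 + 157/105) = -7734 - √(280 + 157/105) = -7734 - √(29557/105) = -7734 - √3103485/105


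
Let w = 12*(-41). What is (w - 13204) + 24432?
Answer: 10736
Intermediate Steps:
w = -492
(w - 13204) + 24432 = (-492 - 13204) + 24432 = -13696 + 24432 = 10736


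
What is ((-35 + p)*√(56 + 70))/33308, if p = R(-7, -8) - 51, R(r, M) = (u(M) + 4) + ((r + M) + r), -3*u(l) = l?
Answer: -76*√14/8327 ≈ -0.034150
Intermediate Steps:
u(l) = -l/3
R(r, M) = 4 + 2*r + 2*M/3 (R(r, M) = (-M/3 + 4) + ((r + M) + r) = (4 - M/3) + ((M + r) + r) = (4 - M/3) + (M + 2*r) = 4 + 2*r + 2*M/3)
p = -199/3 (p = (4 + 2*(-7) + (⅔)*(-8)) - 51 = (4 - 14 - 16/3) - 51 = -46/3 - 51 = -199/3 ≈ -66.333)
((-35 + p)*√(56 + 70))/33308 = ((-35 - 199/3)*√(56 + 70))/33308 = -304*√14*(1/33308) = -76*√14/8327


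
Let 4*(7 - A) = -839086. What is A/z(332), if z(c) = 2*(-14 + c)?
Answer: 419557/1272 ≈ 329.84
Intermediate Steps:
A = 419557/2 (A = 7 - ¼*(-839086) = 7 + 419543/2 = 419557/2 ≈ 2.0978e+5)
z(c) = -28 + 2*c
A/z(332) = 419557/(2*(-28 + 2*332)) = 419557/(2*(-28 + 664)) = (419557/2)/636 = (419557/2)*(1/636) = 419557/1272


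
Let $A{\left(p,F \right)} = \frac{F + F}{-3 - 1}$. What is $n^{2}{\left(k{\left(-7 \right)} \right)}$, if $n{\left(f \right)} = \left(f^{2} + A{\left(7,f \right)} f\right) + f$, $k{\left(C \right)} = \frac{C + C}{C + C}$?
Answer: $\frac{9}{4} \approx 2.25$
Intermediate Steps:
$A{\left(p,F \right)} = - \frac{F}{2}$ ($A{\left(p,F \right)} = \frac{2 F}{-4} = 2 F \left(- \frac{1}{4}\right) = - \frac{F}{2}$)
$k{\left(C \right)} = 1$ ($k{\left(C \right)} = \frac{2 C}{2 C} = 2 C \frac{1}{2 C} = 1$)
$n{\left(f \right)} = f + \frac{f^{2}}{2}$ ($n{\left(f \right)} = \left(f^{2} + - \frac{f}{2} f\right) + f = \left(f^{2} - \frac{f^{2}}{2}\right) + f = \frac{f^{2}}{2} + f = f + \frac{f^{2}}{2}$)
$n^{2}{\left(k{\left(-7 \right)} \right)} = \left(\frac{1}{2} \cdot 1 \left(2 + 1\right)\right)^{2} = \left(\frac{1}{2} \cdot 1 \cdot 3\right)^{2} = \left(\frac{3}{2}\right)^{2} = \frac{9}{4}$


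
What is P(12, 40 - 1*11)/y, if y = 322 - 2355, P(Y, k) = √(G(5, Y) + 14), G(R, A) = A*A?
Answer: -√158/2033 ≈ -0.0061829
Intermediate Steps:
G(R, A) = A²
P(Y, k) = √(14 + Y²) (P(Y, k) = √(Y² + 14) = √(14 + Y²))
y = -2033
P(12, 40 - 1*11)/y = √(14 + 12²)/(-2033) = √(14 + 144)*(-1/2033) = √158*(-1/2033) = -√158/2033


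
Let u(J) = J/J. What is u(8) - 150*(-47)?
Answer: 7051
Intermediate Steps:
u(J) = 1
u(8) - 150*(-47) = 1 - 150*(-47) = 1 + 7050 = 7051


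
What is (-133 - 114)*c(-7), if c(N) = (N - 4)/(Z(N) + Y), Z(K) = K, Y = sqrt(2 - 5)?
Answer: -1463/4 - 209*I*sqrt(3)/4 ≈ -365.75 - 90.5*I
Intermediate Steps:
Y = I*sqrt(3) (Y = sqrt(-3) = I*sqrt(3) ≈ 1.732*I)
c(N) = (-4 + N)/(N + I*sqrt(3)) (c(N) = (N - 4)/(N + I*sqrt(3)) = (-4 + N)/(N + I*sqrt(3)))
(-133 - 114)*c(-7) = (-133 - 114)*((-4 - 7)/(-7 + I*sqrt(3))) = -247*(-11)/(-7 + I*sqrt(3)) = -(-2717)/(-7 + I*sqrt(3)) = 2717/(-7 + I*sqrt(3))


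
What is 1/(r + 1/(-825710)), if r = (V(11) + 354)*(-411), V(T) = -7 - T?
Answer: -825710/114027248161 ≈ -7.2413e-6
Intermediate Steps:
r = -138096 (r = ((-7 - 1*11) + 354)*(-411) = ((-7 - 11) + 354)*(-411) = (-18 + 354)*(-411) = 336*(-411) = -138096)
1/(r + 1/(-825710)) = 1/(-138096 + 1/(-825710)) = 1/(-138096 - 1/825710) = 1/(-114027248161/825710) = -825710/114027248161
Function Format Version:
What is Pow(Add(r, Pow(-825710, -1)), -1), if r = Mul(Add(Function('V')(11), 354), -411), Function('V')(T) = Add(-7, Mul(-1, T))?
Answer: Rational(-825710, 114027248161) ≈ -7.2413e-6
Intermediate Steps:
r = -138096 (r = Mul(Add(Add(-7, Mul(-1, 11)), 354), -411) = Mul(Add(Add(-7, -11), 354), -411) = Mul(Add(-18, 354), -411) = Mul(336, -411) = -138096)
Pow(Add(r, Pow(-825710, -1)), -1) = Pow(Add(-138096, Pow(-825710, -1)), -1) = Pow(Add(-138096, Rational(-1, 825710)), -1) = Pow(Rational(-114027248161, 825710), -1) = Rational(-825710, 114027248161)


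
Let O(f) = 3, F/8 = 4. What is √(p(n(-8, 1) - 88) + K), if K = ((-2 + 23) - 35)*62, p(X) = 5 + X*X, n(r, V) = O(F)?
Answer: √6362 ≈ 79.762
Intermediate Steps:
F = 32 (F = 8*4 = 32)
n(r, V) = 3
p(X) = 5 + X²
K = -868 (K = (21 - 35)*62 = -14*62 = -868)
√(p(n(-8, 1) - 88) + K) = √((5 + (3 - 88)²) - 868) = √((5 + (-85)²) - 868) = √((5 + 7225) - 868) = √(7230 - 868) = √6362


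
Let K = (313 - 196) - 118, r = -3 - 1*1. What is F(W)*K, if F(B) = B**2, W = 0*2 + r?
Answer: -16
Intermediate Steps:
r = -4 (r = -3 - 1 = -4)
K = -1 (K = 117 - 118 = -1)
W = -4 (W = 0*2 - 4 = 0 - 4 = -4)
F(W)*K = (-4)**2*(-1) = 16*(-1) = -16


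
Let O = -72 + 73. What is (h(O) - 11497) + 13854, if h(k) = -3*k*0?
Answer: 2357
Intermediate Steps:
O = 1
h(k) = 0
(h(O) - 11497) + 13854 = (0 - 11497) + 13854 = -11497 + 13854 = 2357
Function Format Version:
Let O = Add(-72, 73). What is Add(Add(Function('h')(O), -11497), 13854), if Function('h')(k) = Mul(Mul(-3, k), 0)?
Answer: 2357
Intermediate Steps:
O = 1
Function('h')(k) = 0
Add(Add(Function('h')(O), -11497), 13854) = Add(Add(0, -11497), 13854) = Add(-11497, 13854) = 2357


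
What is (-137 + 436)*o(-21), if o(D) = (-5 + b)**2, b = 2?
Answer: 2691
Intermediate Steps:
o(D) = 9 (o(D) = (-5 + 2)**2 = (-3)**2 = 9)
(-137 + 436)*o(-21) = (-137 + 436)*9 = 299*9 = 2691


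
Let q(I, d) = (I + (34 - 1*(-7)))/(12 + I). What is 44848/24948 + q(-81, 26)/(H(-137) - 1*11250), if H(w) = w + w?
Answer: 742919966/413282331 ≈ 1.7976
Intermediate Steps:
q(I, d) = (41 + I)/(12 + I) (q(I, d) = (I + (34 + 7))/(12 + I) = (I + 41)/(12 + I) = (41 + I)/(12 + I))
H(w) = 2*w
44848/24948 + q(-81, 26)/(H(-137) - 1*11250) = 44848/24948 + ((41 - 81)/(12 - 81))/(2*(-137) - 1*11250) = 44848*(1/24948) + (-40/(-69))/(-274 - 11250) = 11212/6237 - 1/69*(-40)/(-11524) = 11212/6237 + (40/69)*(-1/11524) = 11212/6237 - 10/198789 = 742919966/413282331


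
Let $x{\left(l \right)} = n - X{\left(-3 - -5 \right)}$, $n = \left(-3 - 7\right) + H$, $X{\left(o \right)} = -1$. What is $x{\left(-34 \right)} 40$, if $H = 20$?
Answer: $440$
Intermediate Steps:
$n = 10$ ($n = \left(-3 - 7\right) + 20 = -10 + 20 = 10$)
$x{\left(l \right)} = 11$ ($x{\left(l \right)} = 10 - -1 = 10 + 1 = 11$)
$x{\left(-34 \right)} 40 = 11 \cdot 40 = 440$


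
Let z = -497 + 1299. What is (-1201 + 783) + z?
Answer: 384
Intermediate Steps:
z = 802
(-1201 + 783) + z = (-1201 + 783) + 802 = -418 + 802 = 384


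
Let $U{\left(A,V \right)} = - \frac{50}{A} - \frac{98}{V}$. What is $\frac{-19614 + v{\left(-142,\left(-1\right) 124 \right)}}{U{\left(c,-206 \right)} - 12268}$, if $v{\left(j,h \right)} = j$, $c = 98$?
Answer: $\frac{49854266}{30958385} \approx 1.6104$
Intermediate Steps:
$U{\left(A,V \right)} = - \frac{98}{V} - \frac{50}{A}$
$\frac{-19614 + v{\left(-142,\left(-1\right) 124 \right)}}{U{\left(c,-206 \right)} - 12268} = \frac{-19614 - 142}{\left(- \frac{98}{-206} - \frac{50}{98}\right) - 12268} = - \frac{19756}{\left(\left(-98\right) \left(- \frac{1}{206}\right) - \frac{25}{49}\right) - 12268} = - \frac{19756}{\left(\frac{49}{103} - \frac{25}{49}\right) - 12268} = - \frac{19756}{- \frac{174}{5047} - 12268} = - \frac{19756}{- \frac{61916770}{5047}} = \left(-19756\right) \left(- \frac{5047}{61916770}\right) = \frac{49854266}{30958385}$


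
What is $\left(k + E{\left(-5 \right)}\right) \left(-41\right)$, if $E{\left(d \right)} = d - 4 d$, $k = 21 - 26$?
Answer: $-410$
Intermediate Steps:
$k = -5$ ($k = 21 - 26 = -5$)
$E{\left(d \right)} = - 3 d$
$\left(k + E{\left(-5 \right)}\right) \left(-41\right) = \left(-5 - -15\right) \left(-41\right) = \left(-5 + 15\right) \left(-41\right) = 10 \left(-41\right) = -410$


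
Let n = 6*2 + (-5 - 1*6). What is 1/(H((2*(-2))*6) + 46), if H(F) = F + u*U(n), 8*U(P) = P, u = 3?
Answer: 8/179 ≈ 0.044693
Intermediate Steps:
n = 1 (n = 12 + (-5 - 6) = 12 - 11 = 1)
U(P) = P/8
H(F) = 3/8 + F (H(F) = F + 3*((⅛)*1) = F + 3*(⅛) = F + 3/8 = 3/8 + F)
1/(H((2*(-2))*6) + 46) = 1/((3/8 + (2*(-2))*6) + 46) = 1/((3/8 - 4*6) + 46) = 1/((3/8 - 24) + 46) = 1/(-189/8 + 46) = 1/(179/8) = 8/179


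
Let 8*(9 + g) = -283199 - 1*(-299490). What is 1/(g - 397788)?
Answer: -8/3166085 ≈ -2.5268e-6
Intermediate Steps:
g = 16219/8 (g = -9 + (-283199 - 1*(-299490))/8 = -9 + (-283199 + 299490)/8 = -9 + (⅛)*16291 = -9 + 16291/8 = 16219/8 ≈ 2027.4)
1/(g - 397788) = 1/(16219/8 - 397788) = 1/(-3166085/8) = -8/3166085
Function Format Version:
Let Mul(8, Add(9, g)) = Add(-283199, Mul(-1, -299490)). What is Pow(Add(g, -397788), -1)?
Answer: Rational(-8, 3166085) ≈ -2.5268e-6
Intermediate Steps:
g = Rational(16219, 8) (g = Add(-9, Mul(Rational(1, 8), Add(-283199, Mul(-1, -299490)))) = Add(-9, Mul(Rational(1, 8), Add(-283199, 299490))) = Add(-9, Mul(Rational(1, 8), 16291)) = Add(-9, Rational(16291, 8)) = Rational(16219, 8) ≈ 2027.4)
Pow(Add(g, -397788), -1) = Pow(Add(Rational(16219, 8), -397788), -1) = Pow(Rational(-3166085, 8), -1) = Rational(-8, 3166085)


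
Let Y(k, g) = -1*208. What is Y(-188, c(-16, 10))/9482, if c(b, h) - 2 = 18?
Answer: -104/4741 ≈ -0.021936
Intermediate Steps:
c(b, h) = 20 (c(b, h) = 2 + 18 = 20)
Y(k, g) = -208
Y(-188, c(-16, 10))/9482 = -208/9482 = -208*1/9482 = -104/4741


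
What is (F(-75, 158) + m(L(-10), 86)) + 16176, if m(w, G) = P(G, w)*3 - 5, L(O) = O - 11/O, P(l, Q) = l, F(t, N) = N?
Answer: 16587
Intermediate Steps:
m(w, G) = -5 + 3*G (m(w, G) = G*3 - 5 = 3*G - 5 = -5 + 3*G)
(F(-75, 158) + m(L(-10), 86)) + 16176 = (158 + (-5 + 3*86)) + 16176 = (158 + (-5 + 258)) + 16176 = (158 + 253) + 16176 = 411 + 16176 = 16587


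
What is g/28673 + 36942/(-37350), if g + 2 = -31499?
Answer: -372633386/178489425 ≈ -2.0877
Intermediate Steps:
g = -31501 (g = -2 - 31499 = -31501)
g/28673 + 36942/(-37350) = -31501/28673 + 36942/(-37350) = -31501*1/28673 + 36942*(-1/37350) = -31501/28673 - 6157/6225 = -372633386/178489425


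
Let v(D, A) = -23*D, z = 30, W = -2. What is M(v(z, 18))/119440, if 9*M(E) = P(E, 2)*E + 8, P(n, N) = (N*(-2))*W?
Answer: -689/134370 ≈ -0.0051276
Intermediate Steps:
P(n, N) = 4*N (P(n, N) = (N*(-2))*(-2) = -2*N*(-2) = 4*N)
M(E) = 8/9 + 8*E/9 (M(E) = ((4*2)*E + 8)/9 = (8*E + 8)/9 = (8 + 8*E)/9 = 8/9 + 8*E/9)
M(v(z, 18))/119440 = (8/9 + 8*(-23*30)/9)/119440 = (8/9 + (8/9)*(-690))*(1/119440) = (8/9 - 1840/3)*(1/119440) = -5512/9*1/119440 = -689/134370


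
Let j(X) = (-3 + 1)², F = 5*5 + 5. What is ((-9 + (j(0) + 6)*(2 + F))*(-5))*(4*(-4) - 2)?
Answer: 27990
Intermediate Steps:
F = 30 (F = 25 + 5 = 30)
j(X) = 4 (j(X) = (-2)² = 4)
((-9 + (j(0) + 6)*(2 + F))*(-5))*(4*(-4) - 2) = ((-9 + (4 + 6)*(2 + 30))*(-5))*(4*(-4) - 2) = ((-9 + 10*32)*(-5))*(-16 - 2) = ((-9 + 320)*(-5))*(-18) = (311*(-5))*(-18) = -1555*(-18) = 27990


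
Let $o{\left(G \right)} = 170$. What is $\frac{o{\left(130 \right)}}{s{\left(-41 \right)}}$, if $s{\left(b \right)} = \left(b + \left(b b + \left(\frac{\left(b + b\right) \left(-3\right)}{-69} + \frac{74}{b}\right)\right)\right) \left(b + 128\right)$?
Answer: $\frac{80155}{67053336} \approx 0.0011954$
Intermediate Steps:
$s{\left(b \right)} = \left(128 + b\right) \left(b^{2} + \frac{74}{b} + \frac{25 b}{23}\right)$ ($s{\left(b \right)} = \left(b + \left(b^{2} + \left(2 b \left(-3\right) \left(- \frac{1}{69}\right) + \frac{74}{b}\right)\right)\right) \left(128 + b\right) = \left(b + \left(b^{2} + \left(- 6 b \left(- \frac{1}{69}\right) + \frac{74}{b}\right)\right)\right) \left(128 + b\right) = \left(b + \left(b^{2} + \left(\frac{2 b}{23} + \frac{74}{b}\right)\right)\right) \left(128 + b\right) = \left(b + \left(b^{2} + \left(\frac{74}{b} + \frac{2 b}{23}\right)\right)\right) \left(128 + b\right) = \left(b + \left(b^{2} + \frac{74}{b} + \frac{2 b}{23}\right)\right) \left(128 + b\right) = \left(b^{2} + \frac{74}{b} + \frac{25 b}{23}\right) \left(128 + b\right) = \left(128 + b\right) \left(b^{2} + \frac{74}{b} + \frac{25 b}{23}\right)$)
$\frac{o{\left(130 \right)}}{s{\left(-41 \right)}} = \frac{170}{74 + \left(-41\right)^{3} + \frac{9472}{-41} + \frac{2969 \left(-41\right)^{2}}{23} + \frac{3200}{23} \left(-41\right)} = \frac{170}{74 - 68921 + 9472 \left(- \frac{1}{41}\right) + \frac{2969}{23} \cdot 1681 - \frac{131200}{23}} = \frac{170}{74 - 68921 - \frac{9472}{41} + \frac{4990889}{23} - \frac{131200}{23}} = \frac{170}{\frac{134106672}{943}} = 170 \cdot \frac{943}{134106672} = \frac{80155}{67053336}$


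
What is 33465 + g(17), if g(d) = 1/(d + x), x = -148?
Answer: 4383914/131 ≈ 33465.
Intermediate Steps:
g(d) = 1/(-148 + d) (g(d) = 1/(d - 148) = 1/(-148 + d))
33465 + g(17) = 33465 + 1/(-148 + 17) = 33465 + 1/(-131) = 33465 - 1/131 = 4383914/131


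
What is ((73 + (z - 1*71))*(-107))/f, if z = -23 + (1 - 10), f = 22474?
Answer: 1605/11237 ≈ 0.14283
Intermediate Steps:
z = -32 (z = -23 - 9 = -32)
((73 + (z - 1*71))*(-107))/f = ((73 + (-32 - 1*71))*(-107))/22474 = ((73 + (-32 - 71))*(-107))*(1/22474) = ((73 - 103)*(-107))*(1/22474) = -30*(-107)*(1/22474) = 3210*(1/22474) = 1605/11237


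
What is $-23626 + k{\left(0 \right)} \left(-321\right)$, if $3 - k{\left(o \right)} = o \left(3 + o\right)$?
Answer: $-24589$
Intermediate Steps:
$k{\left(o \right)} = 3 - o \left(3 + o\right)$
$-23626 + k{\left(0 \right)} \left(-321\right) = -23626 + \left(3 - 0^{2} - 0\right) \left(-321\right) = -23626 + \left(3 - 0 + 0\right) \left(-321\right) = -23626 + \left(3 + 0 + 0\right) \left(-321\right) = -23626 + 3 \left(-321\right) = -23626 - 963 = -24589$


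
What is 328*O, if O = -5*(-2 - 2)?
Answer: 6560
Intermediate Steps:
O = 20 (O = -5*(-4) = 20)
328*O = 328*20 = 6560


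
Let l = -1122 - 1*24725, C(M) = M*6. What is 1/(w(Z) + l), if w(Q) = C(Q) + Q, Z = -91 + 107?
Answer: -1/25735 ≈ -3.8858e-5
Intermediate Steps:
C(M) = 6*M
Z = 16
w(Q) = 7*Q (w(Q) = 6*Q + Q = 7*Q)
l = -25847 (l = -1122 - 24725 = -25847)
1/(w(Z) + l) = 1/(7*16 - 25847) = 1/(112 - 25847) = 1/(-25735) = -1/25735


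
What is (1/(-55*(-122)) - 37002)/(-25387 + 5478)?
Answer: 5774033/3106730 ≈ 1.8586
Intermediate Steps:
(1/(-55*(-122)) - 37002)/(-25387 + 5478) = (1/6710 - 37002)/(-19909) = (1/6710 - 37002)*(-1/19909) = -248283419/6710*(-1/19909) = 5774033/3106730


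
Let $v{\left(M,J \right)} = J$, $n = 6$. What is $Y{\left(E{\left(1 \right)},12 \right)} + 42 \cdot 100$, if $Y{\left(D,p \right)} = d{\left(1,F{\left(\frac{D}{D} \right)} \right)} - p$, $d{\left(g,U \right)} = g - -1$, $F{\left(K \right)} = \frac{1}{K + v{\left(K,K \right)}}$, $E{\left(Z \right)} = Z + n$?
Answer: $4190$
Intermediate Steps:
$E{\left(Z \right)} = 6 + Z$ ($E{\left(Z \right)} = Z + 6 = 6 + Z$)
$F{\left(K \right)} = \frac{1}{2 K}$ ($F{\left(K \right)} = \frac{1}{K + K} = \frac{1}{2 K}$)
$d{\left(g,U \right)} = 1 + g$ ($d{\left(g,U \right)} = g + 1 = 1 + g$)
$Y{\left(D,p \right)} = 2 - p$ ($Y{\left(D,p \right)} = \left(1 + 1\right) - p = 2 - p$)
$Y{\left(E{\left(1 \right)},12 \right)} + 42 \cdot 100 = \left(2 - 12\right) + 42 \cdot 100 = \left(2 - 12\right) + 4200 = -10 + 4200 = 4190$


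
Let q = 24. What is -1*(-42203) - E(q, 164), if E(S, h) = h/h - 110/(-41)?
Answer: 1730172/41 ≈ 42199.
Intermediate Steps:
E(S, h) = 151/41 (E(S, h) = 1 - 110*(-1/41) = 1 + 110/41 = 151/41)
-1*(-42203) - E(q, 164) = -1*(-42203) - 1*151/41 = 42203 - 151/41 = 1730172/41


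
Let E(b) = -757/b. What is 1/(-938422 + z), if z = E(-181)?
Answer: -181/169853625 ≈ -1.0656e-6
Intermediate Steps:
z = 757/181 (z = -757/(-181) = -757*(-1/181) = 757/181 ≈ 4.1823)
1/(-938422 + z) = 1/(-938422 + 757/181) = 1/(-169853625/181) = -181/169853625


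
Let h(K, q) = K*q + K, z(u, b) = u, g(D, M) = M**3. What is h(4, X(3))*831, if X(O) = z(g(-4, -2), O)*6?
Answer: -156228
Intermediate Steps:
X(O) = -48 (X(O) = (-2)**3*6 = -8*6 = -48)
h(K, q) = K + K*q
h(4, X(3))*831 = (4*(1 - 48))*831 = (4*(-47))*831 = -188*831 = -156228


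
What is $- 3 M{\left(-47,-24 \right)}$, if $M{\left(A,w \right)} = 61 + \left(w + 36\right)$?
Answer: $-219$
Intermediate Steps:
$M{\left(A,w \right)} = 97 + w$ ($M{\left(A,w \right)} = 61 + \left(36 + w\right) = 97 + w$)
$- 3 M{\left(-47,-24 \right)} = - 3 \left(97 - 24\right) = \left(-3\right) 73 = -219$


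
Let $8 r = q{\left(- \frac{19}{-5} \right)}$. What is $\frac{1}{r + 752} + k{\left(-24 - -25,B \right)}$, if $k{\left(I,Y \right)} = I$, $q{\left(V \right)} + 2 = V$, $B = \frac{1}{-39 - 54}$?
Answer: $\frac{30129}{30089} \approx 1.0013$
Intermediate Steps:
$B = - \frac{1}{93}$ ($B = \frac{1}{-93} = - \frac{1}{93} \approx -0.010753$)
$q{\left(V \right)} = -2 + V$
$r = \frac{9}{40}$ ($r = \frac{-2 - \frac{19}{-5}}{8} = \frac{-2 - - \frac{19}{5}}{8} = \frac{-2 + \frac{19}{5}}{8} = \frac{1}{8} \cdot \frac{9}{5} = \frac{9}{40} \approx 0.225$)
$\frac{1}{r + 752} + k{\left(-24 - -25,B \right)} = \frac{1}{\frac{9}{40} + 752} - -1 = \frac{1}{\frac{30089}{40}} + \left(-24 + 25\right) = \frac{40}{30089} + 1 = \frac{30129}{30089}$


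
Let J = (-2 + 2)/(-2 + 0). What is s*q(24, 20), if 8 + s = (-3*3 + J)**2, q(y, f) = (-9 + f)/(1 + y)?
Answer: 803/25 ≈ 32.120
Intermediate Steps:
J = 0 (J = 0/(-2) = 0*(-1/2) = 0)
q(y, f) = (-9 + f)/(1 + y)
s = 73 (s = -8 + (-3*3 + 0)**2 = -8 + (-9 + 0)**2 = -8 + (-9)**2 = -8 + 81 = 73)
s*q(24, 20) = 73*((-9 + 20)/(1 + 24)) = 73*(11/25) = 803/25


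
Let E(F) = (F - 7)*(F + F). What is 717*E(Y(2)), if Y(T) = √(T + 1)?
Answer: 4302 - 10038*√3 ≈ -13084.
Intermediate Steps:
Y(T) = √(1 + T)
E(F) = 2*F*(-7 + F) (E(F) = (-7 + F)*(2*F) = 2*F*(-7 + F))
717*E(Y(2)) = 717*(2*√(1 + 2)*(-7 + √(1 + 2))) = 717*(2*√3*(-7 + √3)) = 1434*√3*(-7 + √3)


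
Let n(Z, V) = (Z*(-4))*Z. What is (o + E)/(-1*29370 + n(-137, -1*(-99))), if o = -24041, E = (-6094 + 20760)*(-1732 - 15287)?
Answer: 249624695/104446 ≈ 2390.0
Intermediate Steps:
n(Z, V) = -4*Z² (n(Z, V) = (-4*Z)*Z = -4*Z²)
E = -249600654 (E = 14666*(-17019) = -249600654)
(o + E)/(-1*29370 + n(-137, -1*(-99))) = (-24041 - 249600654)/(-1*29370 - 4*(-137)²) = -249624695/(-29370 - 4*18769) = -249624695/(-29370 - 75076) = -249624695/(-104446) = -249624695*(-1/104446) = 249624695/104446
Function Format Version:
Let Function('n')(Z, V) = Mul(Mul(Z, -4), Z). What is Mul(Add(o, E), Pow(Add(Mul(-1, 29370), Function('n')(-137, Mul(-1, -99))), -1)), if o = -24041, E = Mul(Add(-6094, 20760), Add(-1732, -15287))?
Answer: Rational(249624695, 104446) ≈ 2390.0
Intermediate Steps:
Function('n')(Z, V) = Mul(-4, Pow(Z, 2)) (Function('n')(Z, V) = Mul(Mul(-4, Z), Z) = Mul(-4, Pow(Z, 2)))
E = -249600654 (E = Mul(14666, -17019) = -249600654)
Mul(Add(o, E), Pow(Add(Mul(-1, 29370), Function('n')(-137, Mul(-1, -99))), -1)) = Mul(Add(-24041, -249600654), Pow(Add(Mul(-1, 29370), Mul(-4, Pow(-137, 2))), -1)) = Mul(-249624695, Pow(Add(-29370, Mul(-4, 18769)), -1)) = Mul(-249624695, Pow(Add(-29370, -75076), -1)) = Mul(-249624695, Pow(-104446, -1)) = Mul(-249624695, Rational(-1, 104446)) = Rational(249624695, 104446)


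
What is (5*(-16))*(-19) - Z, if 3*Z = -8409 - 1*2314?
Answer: 15283/3 ≈ 5094.3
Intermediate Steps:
Z = -10723/3 (Z = (-8409 - 1*2314)/3 = (-8409 - 2314)/3 = (⅓)*(-10723) = -10723/3 ≈ -3574.3)
(5*(-16))*(-19) - Z = (5*(-16))*(-19) - 1*(-10723/3) = -80*(-19) + 10723/3 = 1520 + 10723/3 = 15283/3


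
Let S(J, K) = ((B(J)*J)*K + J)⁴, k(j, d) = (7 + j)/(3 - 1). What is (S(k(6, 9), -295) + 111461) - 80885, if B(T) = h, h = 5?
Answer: 8426425019335297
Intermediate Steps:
k(j, d) = 7/2 + j/2 (k(j, d) = (7 + j)/2 = (7 + j)*(½) = 7/2 + j/2)
B(T) = 5
S(J, K) = (J + 5*J*K)⁴ (S(J, K) = ((5*J)*K + J)⁴ = (5*J*K + J)⁴ = (J + 5*J*K)⁴)
(S(k(6, 9), -295) + 111461) - 80885 = ((7/2 + (½)*6)⁴*(1 + 5*(-295))⁴ + 111461) - 80885 = ((7/2 + 3)⁴*(1 - 1475)⁴ + 111461) - 80885 = ((13/2)⁴*(-1474)⁴ + 111461) - 80885 = ((28561/16)*4720521000976 + 111461) - 80885 = (8426425019304721 + 111461) - 80885 = 8426425019416182 - 80885 = 8426425019335297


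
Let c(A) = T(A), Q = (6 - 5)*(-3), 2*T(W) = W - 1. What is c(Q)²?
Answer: 4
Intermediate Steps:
T(W) = -½ + W/2 (T(W) = (W - 1)/2 = (-1 + W)/2 = -½ + W/2)
Q = -3 (Q = 1*(-3) = -3)
c(A) = -½ + A/2
c(Q)² = (-½ + (½)*(-3))² = (-½ - 3/2)² = (-2)² = 4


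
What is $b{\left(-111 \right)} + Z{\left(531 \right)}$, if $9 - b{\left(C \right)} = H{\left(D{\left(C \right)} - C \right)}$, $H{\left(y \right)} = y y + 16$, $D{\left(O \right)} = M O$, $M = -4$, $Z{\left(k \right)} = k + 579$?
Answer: $-306922$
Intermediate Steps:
$Z{\left(k \right)} = 579 + k$
$D{\left(O \right)} = - 4 O$
$H{\left(y \right)} = 16 + y^{2}$ ($H{\left(y \right)} = y^{2} + 16 = 16 + y^{2}$)
$b{\left(C \right)} = -7 - 25 C^{2}$ ($b{\left(C \right)} = 9 - \left(16 + \left(- 4 C - C\right)^{2}\right) = 9 - \left(16 + \left(- 5 C\right)^{2}\right) = 9 - \left(16 + 25 C^{2}\right) = -7 - 25 C^{2}$)
$b{\left(-111 \right)} + Z{\left(531 \right)} = \left(-7 - 25 \left(-111\right)^{2}\right) + \left(579 + 531\right) = \left(-7 - 308025\right) + 1110 = -308032 + 1110 = -306922$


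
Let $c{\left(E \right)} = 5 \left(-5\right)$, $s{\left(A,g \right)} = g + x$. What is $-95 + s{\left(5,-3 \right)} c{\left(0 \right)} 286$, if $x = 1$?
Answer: $14205$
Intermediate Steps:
$s{\left(A,g \right)} = 1 + g$ ($s{\left(A,g \right)} = g + 1 = 1 + g$)
$c{\left(E \right)} = -25$
$-95 + s{\left(5,-3 \right)} c{\left(0 \right)} 286 = -95 + \left(1 - 3\right) \left(-25\right) 286 = -95 + \left(-2\right) \left(-25\right) 286 = -95 + 50 \cdot 286 = -95 + 14300 = 14205$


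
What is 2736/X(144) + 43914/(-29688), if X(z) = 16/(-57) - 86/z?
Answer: -18528402023/5942548 ≈ -3117.9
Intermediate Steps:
X(z) = -16/57 - 86/z (X(z) = 16*(-1/57) - 86/z = -16/57 - 86/z)
2736/X(144) + 43914/(-29688) = 2736/(-16/57 - 86/144) + 43914/(-29688) = 2736/(-16/57 - 86*1/144) + 43914*(-1/29688) = 2736/(-16/57 - 43/72) - 7319/4948 = 2736/(-1201/1368) - 7319/4948 = 2736*(-1368/1201) - 7319/4948 = -3742848/1201 - 7319/4948 = -18528402023/5942548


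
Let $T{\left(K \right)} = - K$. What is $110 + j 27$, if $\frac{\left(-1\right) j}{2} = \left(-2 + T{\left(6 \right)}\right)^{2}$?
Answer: $-3346$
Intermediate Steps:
$j = -128$ ($j = - 2 \left(-2 - 6\right)^{2} = - 2 \left(-8\right)^{2} = \left(-2\right) 64 = -128$)
$110 + j 27 = 110 - 3456 = -3346$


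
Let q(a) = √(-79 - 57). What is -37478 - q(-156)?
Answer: -37478 - 2*I*√34 ≈ -37478.0 - 11.662*I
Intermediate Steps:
q(a) = 2*I*√34 (q(a) = √(-136) = 2*I*√34)
-37478 - q(-156) = -37478 - 2*I*√34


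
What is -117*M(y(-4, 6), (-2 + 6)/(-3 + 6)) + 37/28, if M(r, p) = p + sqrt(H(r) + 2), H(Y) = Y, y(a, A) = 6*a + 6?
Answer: -4331/28 - 468*I ≈ -154.68 - 468.0*I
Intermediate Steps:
y(a, A) = 6 + 6*a
M(r, p) = p + sqrt(2 + r) (M(r, p) = p + sqrt(r + 2) = p + sqrt(2 + r))
-117*M(y(-4, 6), (-2 + 6)/(-3 + 6)) + 37/28 = -117*((-2 + 6)/(-3 + 6) + sqrt(2 + (6 + 6*(-4)))) + 37/28 = -117*(4/3 + sqrt(2 + (6 - 24))) + 37*(1/28) = -117*(4*(1/3) + sqrt(2 - 18)) + 37/28 = -117*(4/3 + sqrt(-16)) + 37/28 = -117*(4/3 + 4*I) + 37/28 = (-156 - 468*I) + 37/28 = -4331/28 - 468*I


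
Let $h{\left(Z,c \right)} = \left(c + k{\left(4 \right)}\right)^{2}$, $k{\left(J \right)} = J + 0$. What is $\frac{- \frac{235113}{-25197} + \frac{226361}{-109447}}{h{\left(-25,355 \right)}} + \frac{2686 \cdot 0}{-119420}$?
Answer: $\frac{6676264798}{118473260339993} \approx 5.6353 \cdot 10^{-5}$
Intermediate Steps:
$k{\left(J \right)} = J$
$h{\left(Z,c \right)} = \left(4 + c\right)^{2}$ ($h{\left(Z,c \right)} = \left(c + 4\right)^{2} = \left(4 + c\right)^{2}$)
$\frac{- \frac{235113}{-25197} + \frac{226361}{-109447}}{h{\left(-25,355 \right)}} + \frac{2686 \cdot 0}{-119420} = \frac{- \frac{235113}{-25197} + \frac{226361}{-109447}}{\left(4 + 355\right)^{2}} + \frac{2686 \cdot 0}{-119420} = \frac{\left(-235113\right) \left(- \frac{1}{25197}\right) + 226361 \left(- \frac{1}{109447}\right)}{359^{2}} + 0 \left(- \frac{1}{119420}\right) = \frac{\frac{78371}{8399} - \frac{226361}{109447}}{128881} + 0 = \frac{6676264798}{919245353} \cdot \frac{1}{128881} + 0 = \frac{6676264798}{118473260339993} + 0 = \frac{6676264798}{118473260339993}$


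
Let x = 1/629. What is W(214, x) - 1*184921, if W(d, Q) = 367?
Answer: -184554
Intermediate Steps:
x = 1/629 ≈ 0.0015898
W(214, x) - 1*184921 = 367 - 1*184921 = 367 - 184921 = -184554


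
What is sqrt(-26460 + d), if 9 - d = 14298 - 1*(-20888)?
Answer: I*sqrt(61637) ≈ 248.27*I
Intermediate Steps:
d = -35177 (d = 9 - (14298 - 1*(-20888)) = 9 - (14298 + 20888) = 9 - 1*35186 = 9 - 35186 = -35177)
sqrt(-26460 + d) = sqrt(-26460 - 35177) = sqrt(-61637) = I*sqrt(61637)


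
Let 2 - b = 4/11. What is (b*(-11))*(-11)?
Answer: 198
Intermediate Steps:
b = 18/11 (b = 2 - 4/11 = 18/11 ≈ 1.6364)
(b*(-11))*(-11) = ((18/11)*(-11))*(-11) = -18*(-11) = 198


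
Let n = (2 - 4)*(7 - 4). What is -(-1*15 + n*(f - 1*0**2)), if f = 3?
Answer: 33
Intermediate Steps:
n = -6 (n = -2*3 = -6)
-(-1*15 + n*(f - 1*0**2)) = -(-1*15 - 6*(3 - 1*0**2)) = -(-15 - 6*(3 - 1*0)) = -(-15 - 6*(3 + 0)) = -(-15 - 6*3) = -(-15 - 18) = -1*(-33) = 33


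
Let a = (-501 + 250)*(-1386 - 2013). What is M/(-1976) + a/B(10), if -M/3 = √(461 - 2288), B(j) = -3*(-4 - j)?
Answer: 284383/14 + 9*I*√203/1976 ≈ 20313.0 + 0.064894*I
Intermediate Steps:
B(j) = 12 + 3*j
M = -9*I*√203 (M = -3*√(461 - 2288) = -9*I*√203 ≈ -128.23*I)
a = 853149 (a = -251*(-3399) = 853149)
M/(-1976) + a/B(10) = -9*I*√203/(-1976) + 853149/(12 + 3*10) = -9*I*√203*(-1/1976) + 853149/(12 + 30) = 9*I*√203/1976 + 853149/42 = 9*I*√203/1976 + 853149*(1/42) = 9*I*√203/1976 + 284383/14 = 284383/14 + 9*I*√203/1976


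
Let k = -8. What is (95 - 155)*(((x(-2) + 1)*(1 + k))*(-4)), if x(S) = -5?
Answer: 6720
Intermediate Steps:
(95 - 155)*(((x(-2) + 1)*(1 + k))*(-4)) = (95 - 155)*(((-5 + 1)*(1 - 8))*(-4)) = -60*(-4*(-7))*(-4) = -1680*(-4) = -60*(-112) = 6720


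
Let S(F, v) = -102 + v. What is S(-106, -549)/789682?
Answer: -651/789682 ≈ -0.00082438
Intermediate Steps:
S(-106, -549)/789682 = (-102 - 549)/789682 = -651*1/789682 = -651/789682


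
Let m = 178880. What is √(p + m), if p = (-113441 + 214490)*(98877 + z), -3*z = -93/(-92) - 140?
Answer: 39*√13906728211/46 ≈ 99981.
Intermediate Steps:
z = 12787/276 (z = -(-93/(-92) - 140)/3 = -(-1/92*(-93) - 140)/3 = -(93/92 - 140)/3 = -⅓*(-12787/92) = 12787/276 ≈ 46.330)
p = 919641526037/92 (p = (-113441 + 214490)*(98877 + 12787/276) = 101049*(27302839/276) = 919641526037/92 ≈ 9.9961e+9)
√(p + m) = √(919641526037/92 + 178880) = √(919657982997/92) = 39*√13906728211/46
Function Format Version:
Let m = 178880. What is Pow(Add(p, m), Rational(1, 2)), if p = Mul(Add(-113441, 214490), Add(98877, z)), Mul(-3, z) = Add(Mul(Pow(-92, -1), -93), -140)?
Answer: Mul(Rational(39, 46), Pow(13906728211, Rational(1, 2))) ≈ 99981.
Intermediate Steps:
z = Rational(12787, 276) (z = Mul(Rational(-1, 3), Add(Mul(Pow(-92, -1), -93), -140)) = Mul(Rational(-1, 3), Add(Mul(Rational(-1, 92), -93), -140)) = Mul(Rational(-1, 3), Add(Rational(93, 92), -140)) = Mul(Rational(-1, 3), Rational(-12787, 92)) = Rational(12787, 276) ≈ 46.330)
p = Rational(919641526037, 92) (p = Mul(Add(-113441, 214490), Add(98877, Rational(12787, 276))) = Mul(101049, Rational(27302839, 276)) = Rational(919641526037, 92) ≈ 9.9961e+9)
Pow(Add(p, m), Rational(1, 2)) = Pow(Add(Rational(919641526037, 92), 178880), Rational(1, 2)) = Pow(Rational(919657982997, 92), Rational(1, 2)) = Mul(Rational(39, 46), Pow(13906728211, Rational(1, 2)))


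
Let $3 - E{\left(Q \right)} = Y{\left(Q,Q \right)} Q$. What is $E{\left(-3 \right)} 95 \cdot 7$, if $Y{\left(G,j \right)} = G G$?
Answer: $19950$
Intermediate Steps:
$Y{\left(G,j \right)} = G^{2}$
$E{\left(Q \right)} = 3 - Q^{3}$ ($E{\left(Q \right)} = 3 - Q^{2} Q = 3 - Q^{3}$)
$E{\left(-3 \right)} 95 \cdot 7 = \left(3 - \left(-3\right)^{3}\right) 95 \cdot 7 = \left(3 - -27\right) 95 \cdot 7 = \left(3 + 27\right) 95 \cdot 7 = 30 \cdot 95 \cdot 7 = 2850 \cdot 7 = 19950$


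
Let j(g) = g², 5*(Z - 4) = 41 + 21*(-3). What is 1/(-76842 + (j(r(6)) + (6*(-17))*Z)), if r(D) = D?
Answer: -5/383826 ≈ -1.3027e-5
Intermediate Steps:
Z = -⅖ (Z = 4 + (41 + 21*(-3))/5 = 4 + (41 - 63)/5 = 4 + (⅕)*(-22) = 4 - 22/5 = -⅖ ≈ -0.40000)
1/(-76842 + (j(r(6)) + (6*(-17))*Z)) = 1/(-76842 + (6² + (6*(-17))*(-⅖))) = 1/(-76842 + (36 - 102*(-⅖))) = 1/(-76842 + (36 + 204/5)) = 1/(-76842 + 384/5) = 1/(-383826/5) = -5/383826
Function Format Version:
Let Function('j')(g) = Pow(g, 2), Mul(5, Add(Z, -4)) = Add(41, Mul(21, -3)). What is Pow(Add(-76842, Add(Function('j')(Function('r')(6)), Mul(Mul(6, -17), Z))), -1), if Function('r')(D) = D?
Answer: Rational(-5, 383826) ≈ -1.3027e-5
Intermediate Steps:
Z = Rational(-2, 5) (Z = Add(4, Mul(Rational(1, 5), Add(41, Mul(21, -3)))) = Add(4, Mul(Rational(1, 5), Add(41, -63))) = Add(4, Mul(Rational(1, 5), -22)) = Add(4, Rational(-22, 5)) = Rational(-2, 5) ≈ -0.40000)
Pow(Add(-76842, Add(Function('j')(Function('r')(6)), Mul(Mul(6, -17), Z))), -1) = Pow(Add(-76842, Add(Pow(6, 2), Mul(Mul(6, -17), Rational(-2, 5)))), -1) = Pow(Add(-76842, Add(36, Mul(-102, Rational(-2, 5)))), -1) = Pow(Add(-76842, Add(36, Rational(204, 5))), -1) = Pow(Add(-76842, Rational(384, 5)), -1) = Pow(Rational(-383826, 5), -1) = Rational(-5, 383826)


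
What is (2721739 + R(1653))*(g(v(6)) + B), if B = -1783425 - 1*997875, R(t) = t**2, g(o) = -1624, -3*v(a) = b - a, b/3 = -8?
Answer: -15178479368752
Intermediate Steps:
b = -24 (b = 3*(-8) = -24)
v(a) = 8 + a/3 (v(a) = -(-24 - a)/3 = 8 + a/3)
B = -2781300 (B = -1783425 - 997875 = -2781300)
(2721739 + R(1653))*(g(v(6)) + B) = (2721739 + 1653**2)*(-1624 - 2781300) = (2721739 + 2732409)*(-2782924) = 5454148*(-2782924) = -15178479368752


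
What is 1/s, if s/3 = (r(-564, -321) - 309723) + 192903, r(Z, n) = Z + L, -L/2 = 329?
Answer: -1/354126 ≈ -2.8239e-6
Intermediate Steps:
L = -658 (L = -2*329 = -658)
r(Z, n) = -658 + Z (r(Z, n) = Z - 658 = -658 + Z)
s = -354126 (s = 3*(((-658 - 564) - 309723) + 192903) = 3*((-1222 - 309723) + 192903) = 3*(-310945 + 192903) = 3*(-118042) = -354126)
1/s = 1/(-354126) = -1/354126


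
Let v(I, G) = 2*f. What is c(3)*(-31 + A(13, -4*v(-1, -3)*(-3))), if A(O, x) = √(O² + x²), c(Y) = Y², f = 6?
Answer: -279 + 9*√20905 ≈ 1022.3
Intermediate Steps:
v(I, G) = 12 (v(I, G) = 2*6 = 12)
c(3)*(-31 + A(13, -4*v(-1, -3)*(-3))) = 3²*(-31 + √(13² + (-4*12*(-3))²)) = 9*(-31 + √(169 + (-48*(-3))²)) = 9*(-31 + √(169 + 144²)) = 9*(-31 + √(169 + 20736)) = 9*(-31 + √20905) = -279 + 9*√20905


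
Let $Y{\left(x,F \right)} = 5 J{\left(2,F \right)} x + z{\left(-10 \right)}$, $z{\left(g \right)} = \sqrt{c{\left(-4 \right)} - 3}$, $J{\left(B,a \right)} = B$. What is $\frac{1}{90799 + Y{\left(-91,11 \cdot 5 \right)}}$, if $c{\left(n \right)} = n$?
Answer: $\frac{89889}{8080032328} - \frac{i \sqrt{7}}{8080032328} \approx 1.1125 \cdot 10^{-5} - 3.2744 \cdot 10^{-10} i$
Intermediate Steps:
$z{\left(g \right)} = i \sqrt{7}$ ($z{\left(g \right)} = \sqrt{-4 - 3} = \sqrt{-7} = i \sqrt{7}$)
$Y{\left(x,F \right)} = 10 x + i \sqrt{7}$ ($Y{\left(x,F \right)} = 5 \cdot 2 x + i \sqrt{7} = 10 x + i \sqrt{7}$)
$\frac{1}{90799 + Y{\left(-91,11 \cdot 5 \right)}} = \frac{1}{90799 + \left(10 \left(-91\right) + i \sqrt{7}\right)} = \frac{1}{90799 - \left(910 - i \sqrt{7}\right)} = \frac{1}{89889 + i \sqrt{7}}$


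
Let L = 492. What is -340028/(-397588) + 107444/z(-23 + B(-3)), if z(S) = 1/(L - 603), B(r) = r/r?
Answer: -1185436765741/99397 ≈ -1.1926e+7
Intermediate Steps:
B(r) = 1
z(S) = -1/111 (z(S) = 1/(492 - 603) = 1/(-111) = -1/111)
-340028/(-397588) + 107444/z(-23 + B(-3)) = -340028/(-397588) + 107444/(-1/111) = -340028*(-1/397588) + 107444*(-111) = 85007/99397 - 11926284 = -1185436765741/99397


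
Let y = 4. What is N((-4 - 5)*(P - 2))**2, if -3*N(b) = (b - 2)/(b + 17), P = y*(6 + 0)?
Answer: 40000/294849 ≈ 0.13566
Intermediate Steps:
P = 24 (P = 4*(6 + 0) = 4*6 = 24)
N(b) = -(-2 + b)/(3*(17 + b)) (N(b) = -(b - 2)/(3*(b + 17)) = -(-2 + b)/(3*(17 + b)))
N((-4 - 5)*(P - 2))**2 = ((2 - (-4 - 5)*(24 - 2))/(3*(17 + (-4 - 5)*(24 - 2))))**2 = ((2 - (-9)*22)/(3*(17 - 9*22)))**2 = ((2 - 1*(-198))/(3*(17 - 198)))**2 = ((1/3)*(2 + 198)/(-181))**2 = ((1/3)*(-1/181)*200)**2 = (-200/543)**2 = 40000/294849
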